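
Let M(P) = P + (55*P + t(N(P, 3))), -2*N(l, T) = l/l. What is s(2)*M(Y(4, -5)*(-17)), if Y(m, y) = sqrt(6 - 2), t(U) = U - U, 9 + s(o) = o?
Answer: 13328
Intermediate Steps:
N(l, T) = -1/2 (N(l, T) = -l/(2*l) = -1/2*1 = -1/2)
s(o) = -9 + o
t(U) = 0
Y(m, y) = 2 (Y(m, y) = sqrt(4) = 2)
M(P) = 56*P (M(P) = P + (55*P + 0) = P + 55*P = 56*P)
s(2)*M(Y(4, -5)*(-17)) = (-9 + 2)*(56*(2*(-17))) = -392*(-34) = -7*(-1904) = 13328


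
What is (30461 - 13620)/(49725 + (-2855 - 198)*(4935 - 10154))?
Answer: 16841/15983332 ≈ 0.0010537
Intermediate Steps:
(30461 - 13620)/(49725 + (-2855 - 198)*(4935 - 10154)) = 16841/(49725 - 3053*(-5219)) = 16841/(49725 + 15933607) = 16841/15983332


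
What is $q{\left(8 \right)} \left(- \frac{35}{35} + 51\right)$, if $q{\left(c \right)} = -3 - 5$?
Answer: $-400$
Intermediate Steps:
$q{\left(c \right)} = -8$
$q{\left(8 \right)} \left(- \frac{35}{35} + 51\right) = - 8 \left(- \frac{35}{35} + 51\right) = - 8 \left(\left(-35\right) \frac{1}{35} + 51\right) = - 8 \left(-1 + 51\right) = \left(-8\right) 50 = -400$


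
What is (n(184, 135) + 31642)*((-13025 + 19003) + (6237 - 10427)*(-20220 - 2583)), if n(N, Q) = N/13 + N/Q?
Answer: 5308687354400216/1755 ≈ 3.0249e+12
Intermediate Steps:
n(N, Q) = N/13 + N/Q (n(N, Q) = N*(1/13) + N/Q = N/13 + N/Q)
(n(184, 135) + 31642)*((-13025 + 19003) + (6237 - 10427)*(-20220 - 2583)) = (((1/13)*184 + 184/135) + 31642)*((-13025 + 19003) + (6237 - 10427)*(-20220 - 2583)) = ((184/13 + 184*(1/135)) + 31642)*(5978 - 4190*(-22803)) = ((184/13 + 184/135) + 31642)*(5978 + 95544570) = (27232/1755 + 31642)*95550548 = (55558942/1755)*95550548 = 5308687354400216/1755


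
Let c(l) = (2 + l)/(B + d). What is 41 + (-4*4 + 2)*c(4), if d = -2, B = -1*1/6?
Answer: 1037/13 ≈ 79.769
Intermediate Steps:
B = -⅙ (B = -1*⅙ = -⅙ ≈ -0.16667)
c(l) = -12/13 - 6*l/13 (c(l) = (2 + l)/(-⅙ - 2) = (2 + l)/(-13/6) = (2 + l)*(-6/13) = -12/13 - 6*l/13)
41 + (-4*4 + 2)*c(4) = 41 + (-4*4 + 2)*(-12/13 - 6/13*4) = 41 + (-16 + 2)*(-12/13 - 24/13) = 41 - 14*(-36/13) = 41 + 504/13 = 1037/13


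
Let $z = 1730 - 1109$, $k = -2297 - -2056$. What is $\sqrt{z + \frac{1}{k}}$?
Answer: $\frac{2 \sqrt{9017015}}{241} \approx 24.92$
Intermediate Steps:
$k = -241$ ($k = -2297 + 2056 = -241$)
$z = 621$ ($z = 1730 - 1109 = 621$)
$\sqrt{z + \frac{1}{k}} = \sqrt{621 + \frac{1}{-241}} = \sqrt{621 - \frac{1}{241}} = \sqrt{\frac{149660}{241}} = \frac{2 \sqrt{9017015}}{241}$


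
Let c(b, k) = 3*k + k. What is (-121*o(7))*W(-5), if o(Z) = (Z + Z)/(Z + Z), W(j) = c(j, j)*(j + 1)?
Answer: -9680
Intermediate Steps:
c(b, k) = 4*k
W(j) = 4*j*(1 + j) (W(j) = (4*j)*(j + 1) = (4*j)*(1 + j) = 4*j*(1 + j))
o(Z) = 1 (o(Z) = (2*Z)/((2*Z)) = (2*Z)*(1/(2*Z)) = 1)
(-121*o(7))*W(-5) = (-121*1)*(4*(-5)*(1 - 5)) = -484*(-5)*(-4) = -121*80 = -9680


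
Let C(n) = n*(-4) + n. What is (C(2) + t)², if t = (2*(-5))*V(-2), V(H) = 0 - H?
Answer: 676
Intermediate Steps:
V(H) = -H
C(n) = -3*n (C(n) = -4*n + n = -3*n)
t = -20 (t = (2*(-5))*(-1*(-2)) = -10*2 = -20)
(C(2) + t)² = (-3*2 - 20)² = (-6 - 20)² = (-26)² = 676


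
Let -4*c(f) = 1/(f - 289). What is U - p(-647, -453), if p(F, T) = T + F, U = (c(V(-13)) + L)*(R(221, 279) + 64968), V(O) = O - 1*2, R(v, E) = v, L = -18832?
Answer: -78568838041/64 ≈ -1.2276e+9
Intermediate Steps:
V(O) = -2 + O (V(O) = O - 2 = -2 + O)
c(f) = -1/(4*(-289 + f)) (c(f) = -1/(4*(f - 289)) = -1/(4*(-289 + f)))
U = -78568908441/64 (U = (-1/(-1156 + 4*(-2 - 13)) - 18832)*(221 + 64968) = (-1/(-1156 + 4*(-15)) - 18832)*65189 = (-1/(-1156 - 60) - 18832)*65189 = (-1/(-1216) - 18832)*65189 = (-1*(-1/1216) - 18832)*65189 = (1/1216 - 18832)*65189 = -22899711/1216*65189 = -78568908441/64 ≈ -1.2276e+9)
p(F, T) = F + T
U - p(-647, -453) = -78568908441/64 - (-647 - 453) = -78568908441/64 - 1*(-1100) = -78568908441/64 + 1100 = -78568838041/64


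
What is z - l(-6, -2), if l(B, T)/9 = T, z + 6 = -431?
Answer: -419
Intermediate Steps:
z = -437 (z = -6 - 431 = -437)
l(B, T) = 9*T
z - l(-6, -2) = -437 - 9*(-2) = -437 - 1*(-18) = -437 + 18 = -419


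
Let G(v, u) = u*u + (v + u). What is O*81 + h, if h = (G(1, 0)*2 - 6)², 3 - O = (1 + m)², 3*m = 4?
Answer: -182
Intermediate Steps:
G(v, u) = u + v + u² (G(v, u) = u² + (u + v) = u + v + u²)
m = 4/3 (m = (⅓)*4 = 4/3 ≈ 1.3333)
O = -22/9 (O = 3 - (1 + 4/3)² = 3 - (7/3)² = 3 - 1*49/9 = 3 - 49/9 = -22/9 ≈ -2.4444)
h = 16 (h = ((0 + 1 + 0²)*2 - 6)² = ((0 + 1 + 0)*2 - 6)² = (1*2 - 6)² = (2 - 6)² = (-4)² = 16)
O*81 + h = -22/9*81 + 16 = -198 + 16 = -182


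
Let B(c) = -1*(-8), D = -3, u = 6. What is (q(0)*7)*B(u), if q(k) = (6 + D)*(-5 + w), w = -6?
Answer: -1848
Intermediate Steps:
q(k) = -33 (q(k) = (6 - 3)*(-5 - 6) = 3*(-11) = -33)
B(c) = 8
(q(0)*7)*B(u) = -33*7*8 = -231*8 = -1848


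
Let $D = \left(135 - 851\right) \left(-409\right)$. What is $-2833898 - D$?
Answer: $-3126742$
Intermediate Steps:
$D = 292844$ ($D = \left(-716\right) \left(-409\right) = 292844$)
$-2833898 - D = -2833898 - 292844 = -3126742$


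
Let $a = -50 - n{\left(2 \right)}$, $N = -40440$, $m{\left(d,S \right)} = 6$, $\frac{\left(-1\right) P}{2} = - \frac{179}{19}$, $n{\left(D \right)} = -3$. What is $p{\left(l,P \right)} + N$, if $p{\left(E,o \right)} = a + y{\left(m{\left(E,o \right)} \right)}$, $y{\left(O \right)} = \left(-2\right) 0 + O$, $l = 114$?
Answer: $-40481$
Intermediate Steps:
$P = \frac{358}{19}$ ($P = - 2 \left(- \frac{179}{19}\right) = - 2 \left(\left(-179\right) \frac{1}{19}\right) = \left(-2\right) \left(- \frac{179}{19}\right) = \frac{358}{19} \approx 18.842$)
$y{\left(O \right)} = O$ ($y{\left(O \right)} = 0 + O = O$)
$a = -47$ ($a = -50 - -3 = -50 + 3 = -47$)
$p{\left(E,o \right)} = -41$ ($p{\left(E,o \right)} = -47 + 6 = -41$)
$p{\left(l,P \right)} + N = -41 - 40440 = -40481$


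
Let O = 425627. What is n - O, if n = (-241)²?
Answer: -367546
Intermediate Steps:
n = 58081
n - O = 58081 - 1*425627 = 58081 - 425627 = -367546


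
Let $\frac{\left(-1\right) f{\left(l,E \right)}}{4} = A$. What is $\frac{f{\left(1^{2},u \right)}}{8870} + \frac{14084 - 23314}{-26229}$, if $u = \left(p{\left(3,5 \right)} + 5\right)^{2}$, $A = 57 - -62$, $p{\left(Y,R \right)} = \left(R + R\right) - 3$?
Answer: $\frac{34692548}{116325615} \approx 0.29824$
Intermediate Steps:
$p{\left(Y,R \right)} = -3 + 2 R$ ($p{\left(Y,R \right)} = 2 R - 3 = -3 + 2 R$)
$A = 119$ ($A = 57 + 62 = 119$)
$u = 144$ ($u = \left(\left(-3 + 2 \cdot 5\right) + 5\right)^{2} = \left(\left(-3 + 10\right) + 5\right)^{2} = \left(7 + 5\right)^{2} = 12^{2} = 144$)
$f{\left(l,E \right)} = -476$ ($f{\left(l,E \right)} = \left(-4\right) 119 = -476$)
$\frac{f{\left(1^{2},u \right)}}{8870} + \frac{14084 - 23314}{-26229} = - \frac{476}{8870} + \frac{14084 - 23314}{-26229} = \left(-476\right) \frac{1}{8870} - - \frac{9230}{26229} = - \frac{238}{4435} + \frac{9230}{26229} = \frac{34692548}{116325615}$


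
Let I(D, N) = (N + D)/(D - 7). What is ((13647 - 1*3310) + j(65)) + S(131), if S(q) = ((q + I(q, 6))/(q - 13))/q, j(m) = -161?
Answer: 19505291773/1916792 ≈ 10176.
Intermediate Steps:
I(D, N) = (D + N)/(-7 + D)
S(q) = (q + (6 + q)/(-7 + q))/(q*(-13 + q)) (S(q) = ((q + (q + 6)/(-7 + q))/(q - 13))/q = ((q + (6 + q)/(-7 + q))/(-13 + q))/q = (q + (6 + q)/(-7 + q))/(q*(-13 + q)))
((13647 - 1*3310) + j(65)) + S(131) = ((13647 - 1*3310) - 161) + (6 + 131 + 131*(-7 + 131))/(131*(-13 + 131)*(-7 + 131)) = ((13647 - 3310) - 161) + (1/131)*(6 + 131 + 131*124)/(118*124) = (10337 - 161) + (1/131)*(1/118)*(1/124)*(6 + 131 + 16244) = 10176 + (1/131)*(1/118)*(1/124)*16381 = 10176 + 16381/1916792 = 19505291773/1916792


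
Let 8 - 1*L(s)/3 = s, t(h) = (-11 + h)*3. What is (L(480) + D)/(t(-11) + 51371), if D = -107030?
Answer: -108446/51305 ≈ -2.1138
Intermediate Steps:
t(h) = -33 + 3*h
L(s) = 24 - 3*s
(L(480) + D)/(t(-11) + 51371) = ((24 - 3*480) - 107030)/((-33 + 3*(-11)) + 51371) = ((24 - 1440) - 107030)/((-33 - 33) + 51371) = (-1416 - 107030)/(-66 + 51371) = -108446/51305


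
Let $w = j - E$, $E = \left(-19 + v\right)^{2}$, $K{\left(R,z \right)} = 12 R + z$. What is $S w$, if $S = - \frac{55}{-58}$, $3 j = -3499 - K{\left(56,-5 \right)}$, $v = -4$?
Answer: $- \frac{316415}{174} \approx -1818.5$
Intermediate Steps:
$K{\left(R,z \right)} = z + 12 R$
$E = 529$ ($E = \left(-19 - 4\right)^{2} = \left(-23\right)^{2} = 529$)
$j = - \frac{4166}{3}$ ($j = \frac{-3499 - \left(-5 + 12 \cdot 56\right)}{3} = \frac{-3499 - \left(-5 + 672\right)}{3} = \frac{-3499 - 667}{3} = \frac{1}{3} \left(-4166\right) = - \frac{4166}{3} \approx -1388.7$)
$w = - \frac{5753}{3}$ ($w = - \frac{4166}{3} - 529 = - \frac{5753}{3} \approx -1917.7$)
$S = \frac{55}{58}$ ($S = \left(-55\right) \left(- \frac{1}{58}\right) = \frac{55}{58} \approx 0.94828$)
$S w = \frac{55}{58} \left(- \frac{5753}{3}\right) = - \frac{316415}{174}$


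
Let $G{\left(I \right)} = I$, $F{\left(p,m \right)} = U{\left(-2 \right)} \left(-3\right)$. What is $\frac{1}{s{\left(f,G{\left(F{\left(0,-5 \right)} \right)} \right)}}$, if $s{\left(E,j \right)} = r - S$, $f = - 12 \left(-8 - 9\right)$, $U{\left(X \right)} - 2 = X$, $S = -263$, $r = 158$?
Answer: $\frac{1}{421} \approx 0.0023753$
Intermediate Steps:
$U{\left(X \right)} = 2 + X$
$F{\left(p,m \right)} = 0$ ($F{\left(p,m \right)} = \left(2 - 2\right) \left(-3\right) = 0 \left(-3\right) = 0$)
$f = 204$ ($f = \left(-12\right) \left(-17\right) = 204$)
$s{\left(E,j \right)} = 421$ ($s{\left(E,j \right)} = 158 - -263 = 158 + 263 = 421$)
$\frac{1}{s{\left(f,G{\left(F{\left(0,-5 \right)} \right)} \right)}} = \frac{1}{421}$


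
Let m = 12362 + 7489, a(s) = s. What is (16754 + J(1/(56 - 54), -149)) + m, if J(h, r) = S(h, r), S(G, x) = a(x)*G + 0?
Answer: 73061/2 ≈ 36531.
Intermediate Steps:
m = 19851
S(G, x) = G*x (S(G, x) = x*G + 0 = G*x + 0 = G*x)
J(h, r) = h*r
(16754 + J(1/(56 - 54), -149)) + m = (16754 - 149/(56 - 54)) + 19851 = (16754 - 149/2) + 19851 = 33359/2 + 19851 = 73061/2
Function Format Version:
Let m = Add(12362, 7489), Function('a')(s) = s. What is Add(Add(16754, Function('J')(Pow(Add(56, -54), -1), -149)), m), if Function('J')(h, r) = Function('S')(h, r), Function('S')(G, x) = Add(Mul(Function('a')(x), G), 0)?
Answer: Rational(73061, 2) ≈ 36531.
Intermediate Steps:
m = 19851
Function('S')(G, x) = Mul(G, x) (Function('S')(G, x) = Add(Mul(x, G), 0) = Add(Mul(G, x), 0) = Mul(G, x))
Function('J')(h, r) = Mul(h, r)
Add(Add(16754, Function('J')(Pow(Add(56, -54), -1), -149)), m) = Add(Add(16754, Mul(Pow(Add(56, -54), -1), -149)), 19851) = Add(Add(16754, Mul(Pow(2, -1), -149)), 19851) = Add(Add(16754, Mul(Rational(1, 2), -149)), 19851) = Add(Add(16754, Rational(-149, 2)), 19851) = Add(Rational(33359, 2), 19851) = Rational(73061, 2)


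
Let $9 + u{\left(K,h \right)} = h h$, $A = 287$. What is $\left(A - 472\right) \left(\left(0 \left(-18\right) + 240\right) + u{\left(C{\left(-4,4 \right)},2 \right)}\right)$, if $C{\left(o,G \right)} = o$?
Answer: $-43475$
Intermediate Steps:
$u{\left(K,h \right)} = -9 + h^{2}$ ($u{\left(K,h \right)} = -9 + h h = -9 + h^{2}$)
$\left(A - 472\right) \left(\left(0 \left(-18\right) + 240\right) + u{\left(C{\left(-4,4 \right)},2 \right)}\right) = \left(287 - 472\right) \left(\left(0 \left(-18\right) + 240\right) - \left(9 - 2^{2}\right)\right) = - 185 \left(\left(0 + 240\right) + \left(-9 + 4\right)\right) = - 185 \left(240 - 5\right) = \left(-185\right) 235 = -43475$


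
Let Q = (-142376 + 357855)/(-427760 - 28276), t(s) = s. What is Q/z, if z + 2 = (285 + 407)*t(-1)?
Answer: 215479/316488984 ≈ 0.00068084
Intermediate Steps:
z = -694 (z = -2 + (285 + 407)*(-1) = -2 + 692*(-1) = -2 - 692 = -694)
Q = -215479/456036 (Q = 215479/(-456036) = 215479*(-1/456036) = -215479/456036 ≈ -0.47250)
Q/z = -215479/456036/(-694) = -215479/456036*(-1/694) = 215479/316488984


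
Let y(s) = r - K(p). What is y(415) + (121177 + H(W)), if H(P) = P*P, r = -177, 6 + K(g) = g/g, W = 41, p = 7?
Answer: 122686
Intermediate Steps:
K(g) = -5 (K(g) = -6 + g/g = -6 + 1 = -5)
H(P) = P**2
y(s) = -172 (y(s) = -177 - 1*(-5) = -177 + 5 = -172)
y(415) + (121177 + H(W)) = -172 + (121177 + 41**2) = -172 + (121177 + 1681) = -172 + 122858 = 122686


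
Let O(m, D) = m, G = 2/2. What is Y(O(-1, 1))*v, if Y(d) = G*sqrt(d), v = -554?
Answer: -554*I ≈ -554.0*I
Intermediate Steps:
G = 1 (G = 2*(1/2) = 1)
Y(d) = sqrt(d) (Y(d) = 1*sqrt(d) = sqrt(d))
Y(O(-1, 1))*v = sqrt(-1)*(-554) = I*(-554) = -554*I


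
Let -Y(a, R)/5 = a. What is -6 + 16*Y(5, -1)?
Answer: -406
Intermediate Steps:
Y(a, R) = -5*a
-6 + 16*Y(5, -1) = -6 + 16*(-5*5) = -6 + 16*(-25) = -6 - 400 = -406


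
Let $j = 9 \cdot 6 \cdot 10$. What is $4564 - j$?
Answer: $4024$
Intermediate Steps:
$j = 540$ ($j = 54 \cdot 10 = 540$)
$4564 - j = 4564 - 540 = 4024$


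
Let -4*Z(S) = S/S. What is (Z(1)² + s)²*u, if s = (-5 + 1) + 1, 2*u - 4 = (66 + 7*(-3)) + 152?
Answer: 444009/512 ≈ 867.21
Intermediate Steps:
u = 201/2 (u = 2 + ((66 + 7*(-3)) + 152)/2 = 2 + ((66 - 21) + 152)/2 = 2 + (45 + 152)/2 = 2 + (½)*197 = 2 + 197/2 = 201/2 ≈ 100.50)
Z(S) = -¼ (Z(S) = -S/(4*S) = -¼*1 = -¼)
s = -3 (s = -4 + 1 = -3)
(Z(1)² + s)²*u = ((-¼)² - 3)²*(201/2) = (1/16 - 3)²*(201/2) = (-47/16)²*(201/2) = (2209/256)*(201/2) = 444009/512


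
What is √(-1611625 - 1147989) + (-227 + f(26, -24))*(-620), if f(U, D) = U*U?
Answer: -278380 + I*√2759614 ≈ -2.7838e+5 + 1661.2*I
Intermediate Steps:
f(U, D) = U²
√(-1611625 - 1147989) + (-227 + f(26, -24))*(-620) = √(-1611625 - 1147989) + (-227 + 26²)*(-620) = √(-2759614) + (-227 + 676)*(-620) = I*√2759614 + 449*(-620) = I*√2759614 - 278380 = -278380 + I*√2759614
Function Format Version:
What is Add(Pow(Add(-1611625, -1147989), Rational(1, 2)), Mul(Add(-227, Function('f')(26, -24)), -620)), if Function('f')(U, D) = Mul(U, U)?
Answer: Add(-278380, Mul(I, Pow(2759614, Rational(1, 2)))) ≈ Add(-2.7838e+5, Mul(1661.2, I))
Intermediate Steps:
Function('f')(U, D) = Pow(U, 2)
Add(Pow(Add(-1611625, -1147989), Rational(1, 2)), Mul(Add(-227, Function('f')(26, -24)), -620)) = Add(Pow(Add(-1611625, -1147989), Rational(1, 2)), Mul(Add(-227, Pow(26, 2)), -620)) = Add(Pow(-2759614, Rational(1, 2)), Mul(Add(-227, 676), -620)) = Add(Mul(I, Pow(2759614, Rational(1, 2))), Mul(449, -620)) = Add(Mul(I, Pow(2759614, Rational(1, 2))), -278380) = Add(-278380, Mul(I, Pow(2759614, Rational(1, 2))))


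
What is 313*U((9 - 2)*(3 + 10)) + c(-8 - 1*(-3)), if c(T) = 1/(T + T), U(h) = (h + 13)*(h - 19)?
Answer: 23437439/10 ≈ 2.3437e+6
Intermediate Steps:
U(h) = (-19 + h)*(13 + h) (U(h) = (13 + h)*(-19 + h) = (-19 + h)*(13 + h))
c(T) = 1/(2*T)
313*U((9 - 2)*(3 + 10)) + c(-8 - 1*(-3)) = 313*(-247 + ((9 - 2)*(3 + 10))**2 - 6*(9 - 2)*(3 + 10)) + 1/(2*(-8 - 1*(-3))) = 313*(-247 + (7*13)**2 - 42*13) + 1/(2*(-8 + 3)) = 313*(-247 + 91**2 - 6*91) + (1/2)/(-5) = 313*(-247 + 8281 - 546) + (1/2)*(-1/5) = 313*7488 - 1/10 = 2343744 - 1/10 = 23437439/10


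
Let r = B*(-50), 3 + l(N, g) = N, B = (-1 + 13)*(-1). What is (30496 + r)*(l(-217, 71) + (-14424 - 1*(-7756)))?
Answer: -214189248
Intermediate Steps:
B = -12 (B = 12*(-1) = -12)
l(N, g) = -3 + N
r = 600 (r = -12*(-50) = 600)
(30496 + r)*(l(-217, 71) + (-14424 - 1*(-7756))) = (30496 + 600)*((-3 - 217) + (-14424 - 1*(-7756))) = 31096*(-220 + (-14424 + 7756)) = 31096*(-220 - 6668) = 31096*(-6888) = -214189248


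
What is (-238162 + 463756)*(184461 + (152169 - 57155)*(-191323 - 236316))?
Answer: -9166224299571090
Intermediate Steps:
(-238162 + 463756)*(184461 + (152169 - 57155)*(-191323 - 236316)) = 225594*(184461 + 95014*(-427639)) = 225594*(184461 - 40631691946) = 225594*(-40631507485) = -9166224299571090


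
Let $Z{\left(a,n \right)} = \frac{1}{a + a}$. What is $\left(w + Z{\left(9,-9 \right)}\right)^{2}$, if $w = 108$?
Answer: $\frac{3783025}{324} \approx 11676.0$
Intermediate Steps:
$Z{\left(a,n \right)} = \frac{1}{2 a}$
$\left(w + Z{\left(9,-9 \right)}\right)^{2} = \left(108 + \frac{1}{2 \cdot 9}\right)^{2} = \left(108 + \frac{1}{2} \cdot \frac{1}{9}\right)^{2} = \left(108 + \frac{1}{18}\right)^{2} = \left(\frac{1945}{18}\right)^{2} = \frac{3783025}{324}$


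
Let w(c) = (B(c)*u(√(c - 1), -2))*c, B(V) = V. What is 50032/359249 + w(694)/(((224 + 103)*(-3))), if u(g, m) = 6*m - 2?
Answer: 2422430600488/352423269 ≈ 6873.6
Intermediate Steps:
u(g, m) = -2 + 6*m
w(c) = -14*c² (w(c) = (c*(-2 + 6*(-2)))*c = (c*(-2 - 12))*c = (c*(-14))*c = (-14*c)*c = -14*c²)
50032/359249 + w(694)/(((224 + 103)*(-3))) = 50032/359249 + (-14*694²)/(((224 + 103)*(-3))) = 50032*(1/359249) + (-14*481636)/((327*(-3))) = 50032/359249 - 6742904/(-981) = 50032/359249 - 6742904*(-1/981) = 50032/359249 + 6742904/981 = 2422430600488/352423269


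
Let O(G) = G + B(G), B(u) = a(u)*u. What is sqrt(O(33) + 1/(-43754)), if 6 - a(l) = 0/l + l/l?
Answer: sqrt(379053634414)/43754 ≈ 14.071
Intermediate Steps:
a(l) = 5 (a(l) = 6 - (0/l + l/l) = 6 - (0 + 1) = 6 - 1*1 = 6 - 1 = 5)
B(u) = 5*u
O(G) = 6*G (O(G) = G + 5*G = 6*G)
sqrt(O(33) + 1/(-43754)) = sqrt(6*33 + 1/(-43754)) = sqrt(198 - 1/43754) = sqrt(8663291/43754) = sqrt(379053634414)/43754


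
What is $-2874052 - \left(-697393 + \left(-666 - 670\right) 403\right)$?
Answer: $-1638251$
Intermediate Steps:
$-2874052 - \left(-697393 + \left(-666 - 670\right) 403\right) = -2874052 - \left(-697393 - 538408\right) = -2874052 - -1235801 = -2874052 + 1235801 = -1638251$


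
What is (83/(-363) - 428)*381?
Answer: -19741769/121 ≈ -1.6316e+5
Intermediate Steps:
(83/(-363) - 428)*381 = (83*(-1/363) - 428)*381 = (-83/363 - 428)*381 = -155447/363*381 = -19741769/121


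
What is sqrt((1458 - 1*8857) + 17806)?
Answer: sqrt(10407) ≈ 102.01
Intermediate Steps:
sqrt((1458 - 1*8857) + 17806) = sqrt((1458 - 8857) + 17806) = sqrt(-7399 + 17806) = sqrt(10407)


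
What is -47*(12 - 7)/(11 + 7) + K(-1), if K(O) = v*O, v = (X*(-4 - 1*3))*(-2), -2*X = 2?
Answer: 17/18 ≈ 0.94444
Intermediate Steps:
X = -1 (X = -½*2 = -1)
v = -14 (v = -(-4 - 1*3)*(-2) = -(-4 - 3)*(-2) = -1*(-7)*(-2) = 7*(-2) = -14)
K(O) = -14*O
-47*(12 - 7)/(11 + 7) + K(-1) = -47*(12 - 7)/(11 + 7) - 14*(-1) = -235/18 + 14 = 17/18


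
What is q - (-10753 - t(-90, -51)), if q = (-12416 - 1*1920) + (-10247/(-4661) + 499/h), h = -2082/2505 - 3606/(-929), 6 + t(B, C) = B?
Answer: -38748174222563/11029249724 ≈ -3513.2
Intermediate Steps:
t(B, C) = -6 + B
h = 2366284/775715 (h = -2082*1/2505 - 3606*(-1/929) = -694/835 + 3606/929 = 2366284/775715 ≈ 3.0505)
q = -156286888531231/11029249724 (q = (-12416 - 1*1920) + (-10247/(-4661) + 499/(2366284/775715)) = (-12416 - 1920) + (-10247*(-1/4661) + 499*(775715/2366284)) = -14336 + (10247/4661 + 387081785/2366284) = -14336 + 1828435512033/11029249724 = -156286888531231/11029249724 ≈ -14170.)
q - (-10753 - t(-90, -51)) = -156286888531231/11029249724 - (-10753 - (-6 - 90)) = -156286888531231/11029249724 - (-10753 - 1*(-96)) = -156286888531231/11029249724 - (-10753 + 96) = -156286888531231/11029249724 - 1*(-10657) = -156286888531231/11029249724 + 10657 = -38748174222563/11029249724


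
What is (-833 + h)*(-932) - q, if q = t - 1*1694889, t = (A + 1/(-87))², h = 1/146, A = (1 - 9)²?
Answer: 1363188392714/552537 ≈ 2.4671e+6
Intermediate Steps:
A = 64 (A = (-8)² = 64)
h = 1/146 ≈ 0.0068493
t = 30991489/7569 (t = (64 + 1/(-87))² = (64 - 1/87)² = (5567/87)² = 30991489/7569 ≈ 4094.5)
q = -12797623352/7569 (q = 30991489/7569 - 1*1694889 = 30991489/7569 - 1694889 = -12797623352/7569 ≈ -1.6908e+6)
(-833 + h)*(-932) - q = (-833 + 1/146)*(-932) - 1*(-12797623352/7569) = -121617/146*(-932) + 12797623352/7569 = 56673522/73 + 12797623352/7569 = 1363188392714/552537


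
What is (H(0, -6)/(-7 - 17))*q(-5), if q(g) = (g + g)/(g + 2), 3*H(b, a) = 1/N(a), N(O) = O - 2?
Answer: 5/864 ≈ 0.0057870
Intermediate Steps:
N(O) = -2 + O
H(b, a) = 1/(3*(-2 + a))
q(g) = 2*g/(2 + g) (q(g) = (2*g)/(2 + g) = 2*g/(2 + g))
(H(0, -6)/(-7 - 17))*q(-5) = ((1/(3*(-2 - 6)))/(-7 - 17))*(2*(-5)/(2 - 5)) = (((⅓)/(-8))/(-24))*(2*(-5)/(-3)) = (-(-1)/(72*8))*(2*(-5)*(-⅓)) = -1/24*(-1/24)*(10/3) = (1/576)*(10/3) = 5/864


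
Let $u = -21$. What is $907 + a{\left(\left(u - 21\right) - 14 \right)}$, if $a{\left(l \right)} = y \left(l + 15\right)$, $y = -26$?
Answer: $1973$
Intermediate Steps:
$a{\left(l \right)} = -390 - 26 l$ ($a{\left(l \right)} = - 26 \left(l + 15\right) = - 26 \left(15 + l\right) = -390 - 26 l$)
$907 + a{\left(\left(u - 21\right) - 14 \right)} = 907 - \left(390 + 26 \left(\left(-21 - 21\right) - 14\right)\right) = 907 - \left(390 + 26 \left(-42 - 14\right)\right) = 907 - -1066 = 907 + \left(-390 + 1456\right) = 907 + 1066 = 1973$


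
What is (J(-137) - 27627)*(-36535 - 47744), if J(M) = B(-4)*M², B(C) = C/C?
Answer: 746543382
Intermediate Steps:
B(C) = 1
J(M) = M² (J(M) = 1*M² = M²)
(J(-137) - 27627)*(-36535 - 47744) = ((-137)² - 27627)*(-36535 - 47744) = (18769 - 27627)*(-84279) = -8858*(-84279) = 746543382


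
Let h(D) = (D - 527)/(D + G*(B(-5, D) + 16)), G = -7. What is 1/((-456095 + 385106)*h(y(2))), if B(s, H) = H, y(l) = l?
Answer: -124/37269225 ≈ -3.3271e-6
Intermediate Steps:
h(D) = (-527 + D)/(-112 - 6*D) (h(D) = (D - 527)/(D - 7*(D + 16)) = (-527 + D)/(D - 7*(16 + D)) = (-527 + D)/(D + (-112 - 7*D)) = (-527 + D)/(-112 - 6*D))
1/((-456095 + 385106)*h(y(2))) = 1/((-456095 + 385106)*(((527 - 1*2)/(2*(56 + 3*2))))) = 1/((-70989)*(((527 - 2)/(2*(56 + 6))))) = -1/(70989*((½)*525/62)) = -1/(70989*((½)*(1/62)*525)) = -1/(70989*525/124) = -1/70989*124/525 = -124/37269225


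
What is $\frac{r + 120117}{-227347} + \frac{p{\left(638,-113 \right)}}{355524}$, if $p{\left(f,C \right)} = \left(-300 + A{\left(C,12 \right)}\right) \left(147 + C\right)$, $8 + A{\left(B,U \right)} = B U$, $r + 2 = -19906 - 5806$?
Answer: $- \frac{892786847}{1554371439} \approx -0.57437$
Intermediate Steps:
$r = -25714$ ($r = -2 - 25712 = -25714$)
$A{\left(B,U \right)} = -8 + B U$
$p{\left(f,C \right)} = \left(-308 + 12 C\right) \left(147 + C\right)$ ($p{\left(f,C \right)} = \left(-300 + \left(-8 + C 12\right)\right) \left(147 + C\right) = \left(-300 + \left(-8 + 12 C\right)\right) \left(147 + C\right) = \left(-308 + 12 C\right) \left(147 + C\right)$)
$\frac{r + 120117}{-227347} + \frac{p{\left(638,-113 \right)}}{355524} = \frac{-25714 + 120117}{-227347} + \frac{-45276 + 12 \left(-113\right)^{2} + 1456 \left(-113\right)}{355524} = 94403 \left(- \frac{1}{227347}\right) + \left(-45276 + 12 \cdot 12769 - 164528\right) \frac{1}{355524} = - \frac{94403}{227347} + \left(-45276 + 153228 - 164528\right) \frac{1}{355524} = - \frac{94403}{227347} - \frac{1088}{6837} = - \frac{892786847}{1554371439}$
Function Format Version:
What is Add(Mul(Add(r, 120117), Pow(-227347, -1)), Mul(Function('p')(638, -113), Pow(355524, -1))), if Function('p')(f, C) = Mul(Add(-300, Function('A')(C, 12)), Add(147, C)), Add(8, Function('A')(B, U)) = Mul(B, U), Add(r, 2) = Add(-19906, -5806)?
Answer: Rational(-892786847, 1554371439) ≈ -0.57437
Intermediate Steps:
r = -25714 (r = Add(-2, Add(-19906, -5806)) = Add(-2, -25712) = -25714)
Function('A')(B, U) = Add(-8, Mul(B, U))
Function('p')(f, C) = Mul(Add(-308, Mul(12, C)), Add(147, C)) (Function('p')(f, C) = Mul(Add(-300, Add(-8, Mul(C, 12))), Add(147, C)) = Mul(Add(-300, Add(-8, Mul(12, C))), Add(147, C)) = Mul(Add(-308, Mul(12, C)), Add(147, C)))
Add(Mul(Add(r, 120117), Pow(-227347, -1)), Mul(Function('p')(638, -113), Pow(355524, -1))) = Add(Mul(Add(-25714, 120117), Pow(-227347, -1)), Mul(Add(-45276, Mul(12, Pow(-113, 2)), Mul(1456, -113)), Pow(355524, -1))) = Add(Mul(94403, Rational(-1, 227347)), Mul(Add(-45276, Mul(12, 12769), -164528), Rational(1, 355524))) = Add(Rational(-94403, 227347), Mul(Add(-45276, 153228, -164528), Rational(1, 355524))) = Add(Rational(-94403, 227347), Mul(-56576, Rational(1, 355524))) = Add(Rational(-94403, 227347), Rational(-1088, 6837)) = Rational(-892786847, 1554371439)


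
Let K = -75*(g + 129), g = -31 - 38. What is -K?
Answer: 4500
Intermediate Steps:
g = -69
K = -4500 (K = -75*(-69 + 129) = -75*60 = -4500)
-K = -1*(-4500) = 4500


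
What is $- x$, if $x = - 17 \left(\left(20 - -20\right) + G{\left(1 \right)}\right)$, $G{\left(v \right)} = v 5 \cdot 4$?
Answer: $1020$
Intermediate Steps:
$G{\left(v \right)} = 20 v$ ($G{\left(v \right)} = 5 v 4 = 20 v$)
$x = -1020$ ($x = - 17 \left(\left(20 - -20\right) + 20 \cdot 1\right) = - 17 \left(\left(20 + 20\right) + 20\right) = - 17 \left(40 + 20\right) = \left(-17\right) 60 = -1020$)
$- x = \left(-1\right) \left(-1020\right) = 1020$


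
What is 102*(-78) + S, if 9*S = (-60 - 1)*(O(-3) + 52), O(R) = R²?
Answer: -75325/9 ≈ -8369.4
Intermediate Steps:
S = -3721/9 (S = ((-60 - 1)*((-3)² + 52))/9 = (-61*(9 + 52))/9 = (-61*61)/9 = (⅑)*(-3721) = -3721/9 ≈ -413.44)
102*(-78) + S = 102*(-78) - 3721/9 = -7956 - 3721/9 = -75325/9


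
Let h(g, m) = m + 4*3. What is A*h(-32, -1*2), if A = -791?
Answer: -7910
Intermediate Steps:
h(g, m) = 12 + m (h(g, m) = m + 12 = 12 + m)
A*h(-32, -1*2) = -791*(12 - 1*2) = -791*(12 - 2) = -791*10 = -7910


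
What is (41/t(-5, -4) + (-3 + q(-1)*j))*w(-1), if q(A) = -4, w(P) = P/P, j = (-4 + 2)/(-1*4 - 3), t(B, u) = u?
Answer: -403/28 ≈ -14.393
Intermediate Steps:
j = 2/7 (j = -2/(-4 - 3) = -2/(-7) = -2*(-⅐) = 2/7 ≈ 0.28571)
w(P) = 1
(41/t(-5, -4) + (-3 + q(-1)*j))*w(-1) = (41/(-4) + (-3 - 4*2/7))*1 = (41*(-¼) + (-3 - 8/7))*1 = (-41/4 - 29/7)*1 = -403/28*1 = -403/28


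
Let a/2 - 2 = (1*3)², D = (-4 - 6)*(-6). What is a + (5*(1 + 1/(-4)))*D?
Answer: 247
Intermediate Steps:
D = 60 (D = -10*(-6) = 60)
a = 22 (a = 4 + 2*(1*3)² = 4 + 2*3² = 4 + 2*9 = 4 + 18 = 22)
a + (5*(1 + 1/(-4)))*D = 22 + (5*(1 + 1/(-4)))*60 = 22 + (5*(1 - ¼))*60 = 22 + (5*(¾))*60 = 22 + (15/4)*60 = 22 + 225 = 247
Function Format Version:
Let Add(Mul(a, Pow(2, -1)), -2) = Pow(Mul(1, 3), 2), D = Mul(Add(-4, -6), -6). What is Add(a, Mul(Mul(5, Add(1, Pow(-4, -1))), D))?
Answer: 247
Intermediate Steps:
D = 60 (D = Mul(-10, -6) = 60)
a = 22 (a = Add(4, Mul(2, Pow(Mul(1, 3), 2))) = Add(4, Mul(2, Pow(3, 2))) = Add(4, Mul(2, 9)) = Add(4, 18) = 22)
Add(a, Mul(Mul(5, Add(1, Pow(-4, -1))), D)) = Add(22, Mul(Mul(5, Add(1, Pow(-4, -1))), 60)) = Add(22, Mul(Mul(5, Add(1, Rational(-1, 4))), 60)) = Add(22, Mul(Mul(5, Rational(3, 4)), 60)) = Add(22, Mul(Rational(15, 4), 60)) = Add(22, 225) = 247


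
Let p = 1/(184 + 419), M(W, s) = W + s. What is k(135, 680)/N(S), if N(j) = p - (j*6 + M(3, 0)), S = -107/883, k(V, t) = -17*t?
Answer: 3077555220/604669 ≈ 5089.7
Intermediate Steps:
S = -107/883 (S = -107*1/883 = -107/883 ≈ -0.12118)
p = 1/603 ≈ 0.0016584
N(j) = -1808/603 - 6*j (N(j) = 1/603 - (j*6 + (3 + 0)) = 1/603 - (6*j + 3) = 1/603 - (3 + 6*j) = 1/603 + (-3 - 6*j) = -1808/603 - 6*j)
k(135, 680)/N(S) = (-17*680)/(-1808/603 - 6*(-107/883)) = -11560/(-1808/603 + 642/883) = -11560/(-1209338/532449) = -11560*(-532449/1209338) = 3077555220/604669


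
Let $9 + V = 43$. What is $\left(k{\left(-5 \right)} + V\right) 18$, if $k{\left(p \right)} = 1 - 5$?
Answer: $540$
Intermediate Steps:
$V = 34$ ($V = -9 + 43 = 34$)
$k{\left(p \right)} = -4$
$\left(k{\left(-5 \right)} + V\right) 18 = \left(-4 + 34\right) 18 = 30 \cdot 18 = 540$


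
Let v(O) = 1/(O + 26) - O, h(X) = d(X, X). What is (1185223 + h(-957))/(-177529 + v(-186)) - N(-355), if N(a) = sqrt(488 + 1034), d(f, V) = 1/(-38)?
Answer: -3603077840/539122739 - sqrt(1522) ≈ -45.696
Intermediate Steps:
d(f, V) = -1/38
h(X) = -1/38
v(O) = 1/(26 + O) - O
N(a) = sqrt(1522)
(1185223 + h(-957))/(-177529 + v(-186)) - N(-355) = (1185223 - 1/38)/(-177529 + (1 - 1*(-186)**2 - 26*(-186))/(26 - 186)) - sqrt(1522) = 45038473/(38*(-177529 + (1 - 1*34596 + 4836)/(-160))) - sqrt(1522) = 45038473/(38*(-177529 - (1 - 34596 + 4836)/160)) - sqrt(1522) = 45038473/(38*(-177529 - 1/160*(-29759))) - sqrt(1522) = 45038473/(38*(-177529 + 29759/160)) - sqrt(1522) = 45038473/(38*(-28374881/160)) - sqrt(1522) = (45038473/38)*(-160/28374881) - sqrt(1522) = -3603077840/539122739 - sqrt(1522)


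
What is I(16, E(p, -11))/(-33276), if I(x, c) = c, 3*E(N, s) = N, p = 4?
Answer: -1/24957 ≈ -4.0069e-5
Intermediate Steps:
E(N, s) = N/3
I(16, E(p, -11))/(-33276) = ((⅓)*4)/(-33276) = (4/3)*(-1/33276) = -1/24957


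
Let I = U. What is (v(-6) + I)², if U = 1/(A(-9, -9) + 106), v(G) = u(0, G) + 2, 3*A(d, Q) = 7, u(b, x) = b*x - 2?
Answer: 9/105625 ≈ 8.5207e-5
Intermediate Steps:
u(b, x) = -2 + b*x
A(d, Q) = 7/3 (A(d, Q) = (⅓)*7 = 7/3)
v(G) = 0 (v(G) = (-2 + 0*G) + 2 = (-2 + 0) + 2 = -2 + 2 = 0)
U = 3/325 (U = 1/(7/3 + 106) = 1/(325/3) = 3/325 ≈ 0.0092308)
I = 3/325 ≈ 0.0092308
(v(-6) + I)² = (0 + 3/325)² = (3/325)² = 9/105625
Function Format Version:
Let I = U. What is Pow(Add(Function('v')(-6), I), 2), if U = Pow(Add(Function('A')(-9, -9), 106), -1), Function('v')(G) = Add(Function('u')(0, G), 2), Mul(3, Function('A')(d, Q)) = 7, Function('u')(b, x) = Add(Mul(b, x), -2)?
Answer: Rational(9, 105625) ≈ 8.5207e-5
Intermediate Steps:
Function('u')(b, x) = Add(-2, Mul(b, x))
Function('A')(d, Q) = Rational(7, 3) (Function('A')(d, Q) = Mul(Rational(1, 3), 7) = Rational(7, 3))
Function('v')(G) = 0 (Function('v')(G) = Add(Add(-2, Mul(0, G)), 2) = Add(Add(-2, 0), 2) = Add(-2, 2) = 0)
U = Rational(3, 325) (U = Pow(Add(Rational(7, 3), 106), -1) = Pow(Rational(325, 3), -1) = Rational(3, 325) ≈ 0.0092308)
I = Rational(3, 325) ≈ 0.0092308
Pow(Add(Function('v')(-6), I), 2) = Pow(Add(0, Rational(3, 325)), 2) = Pow(Rational(3, 325), 2) = Rational(9, 105625)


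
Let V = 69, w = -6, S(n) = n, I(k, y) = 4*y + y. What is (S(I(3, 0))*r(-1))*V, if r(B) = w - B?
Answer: 0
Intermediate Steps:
I(k, y) = 5*y
r(B) = -6 - B
(S(I(3, 0))*r(-1))*V = ((5*0)*(-6 - 1*(-1)))*69 = (0*(-6 + 1))*69 = (0*(-5))*69 = 0*69 = 0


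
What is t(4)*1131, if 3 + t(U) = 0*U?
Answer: -3393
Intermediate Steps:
t(U) = -3 (t(U) = -3 + 0*U = -3 + 0 = -3)
t(4)*1131 = -3*1131 = -3393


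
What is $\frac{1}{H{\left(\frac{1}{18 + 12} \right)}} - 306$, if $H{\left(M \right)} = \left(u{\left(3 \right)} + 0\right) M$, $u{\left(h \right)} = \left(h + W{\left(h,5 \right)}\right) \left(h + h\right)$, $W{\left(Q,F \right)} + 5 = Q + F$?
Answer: $- \frac{1831}{6} \approx -305.17$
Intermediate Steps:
$W{\left(Q,F \right)} = -5 + F + Q$ ($W{\left(Q,F \right)} = -5 + \left(Q + F\right) = -5 + \left(F + Q\right) = -5 + F + Q$)
$u{\left(h \right)} = 4 h^{2}$ ($u{\left(h \right)} = \left(h + \left(-5 + 5 + h\right)\right) \left(h + h\right) = \left(h + h\right) 2 h = 2 h 2 h = 4 h^{2}$)
$H{\left(M \right)} = 36 M$ ($H{\left(M \right)} = \left(4 \cdot 3^{2} + 0\right) M = \left(4 \cdot 9 + 0\right) M = \left(36 + 0\right) M = 36 M$)
$\frac{1}{H{\left(\frac{1}{18 + 12} \right)}} - 306 = \frac{1}{36 \frac{1}{18 + 12}} - 306 = \frac{1}{36 \cdot \frac{1}{30}} - 306 = \frac{1}{\frac{6}{5}} - 306 = \frac{5}{6} - 306 = - \frac{1831}{6}$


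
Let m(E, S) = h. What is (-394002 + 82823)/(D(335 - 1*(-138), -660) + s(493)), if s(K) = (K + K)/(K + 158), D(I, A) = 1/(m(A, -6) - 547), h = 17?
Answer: -107366090370/521929 ≈ -2.0571e+5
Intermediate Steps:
m(E, S) = 17
D(I, A) = -1/530 (D(I, A) = 1/(17 - 547) = 1/(-530) = -1/530)
s(K) = 2*K/(158 + K) (s(K) = (2*K)/(158 + K) = 2*K/(158 + K))
(-394002 + 82823)/(D(335 - 1*(-138), -660) + s(493)) = (-394002 + 82823)/(-1/530 + 2*493/(158 + 493)) = -311179/(-1/530 + 2*493/651) = -311179/(-1/530 + 2*493*(1/651)) = -311179/(-1/530 + 986/651) = -311179/521929/345030 = -311179*345030/521929 = -107366090370/521929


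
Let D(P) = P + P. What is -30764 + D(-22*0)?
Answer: -30764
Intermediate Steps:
D(P) = 2*P
-30764 + D(-22*0) = -30764 + 2*(-22*0) = -30764 + 2*0 = -30764 + 0 = -30764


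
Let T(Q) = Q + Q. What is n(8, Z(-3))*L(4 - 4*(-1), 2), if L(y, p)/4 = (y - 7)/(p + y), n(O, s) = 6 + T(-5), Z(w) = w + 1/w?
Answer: -8/5 ≈ -1.6000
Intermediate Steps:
T(Q) = 2*Q
n(O, s) = -4 (n(O, s) = 6 + 2*(-5) = 6 - 10 = -4)
L(y, p) = 4*(-7 + y)/(p + y) (L(y, p) = 4*((y - 7)/(p + y)) = 4*((-7 + y)/(p + y)) = 4*(-7 + y)/(p + y))
n(8, Z(-3))*L(4 - 4*(-1), 2) = -16*(-7 + (4 - 4*(-1)))/(2 + (4 - 4*(-1))) = -16*(-7 + (4 + 4))/(2 + (4 + 4)) = -16*(-7 + 8)/(2 + 8) = -16/10 = -4*⅖ = -8/5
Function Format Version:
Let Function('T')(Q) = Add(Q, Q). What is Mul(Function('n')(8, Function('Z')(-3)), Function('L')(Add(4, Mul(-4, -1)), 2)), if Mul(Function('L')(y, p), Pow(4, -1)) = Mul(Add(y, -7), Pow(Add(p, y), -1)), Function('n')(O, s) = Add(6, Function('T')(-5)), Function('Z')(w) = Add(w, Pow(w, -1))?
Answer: Rational(-8, 5) ≈ -1.6000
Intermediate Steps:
Function('T')(Q) = Mul(2, Q)
Function('n')(O, s) = -4 (Function('n')(O, s) = Add(6, Mul(2, -5)) = Add(6, -10) = -4)
Function('L')(y, p) = Mul(4, Pow(Add(p, y), -1), Add(-7, y)) (Function('L')(y, p) = Mul(4, Mul(Add(y, -7), Pow(Add(p, y), -1))) = Mul(4, Mul(Add(-7, y), Pow(Add(p, y), -1))) = Mul(4, Mul(Pow(Add(p, y), -1), Add(-7, y))) = Mul(4, Pow(Add(p, y), -1), Add(-7, y)))
Mul(Function('n')(8, Function('Z')(-3)), Function('L')(Add(4, Mul(-4, -1)), 2)) = Mul(-4, Mul(4, Pow(Add(2, Add(4, Mul(-4, -1))), -1), Add(-7, Add(4, Mul(-4, -1))))) = Mul(-4, Mul(4, Pow(Add(2, Add(4, 4)), -1), Add(-7, Add(4, 4)))) = Mul(-4, Mul(4, Pow(Add(2, 8), -1), Add(-7, 8))) = Mul(-4, Mul(4, Pow(10, -1), 1)) = Mul(-4, Mul(4, Rational(1, 10), 1)) = Mul(-4, Rational(2, 5)) = Rational(-8, 5)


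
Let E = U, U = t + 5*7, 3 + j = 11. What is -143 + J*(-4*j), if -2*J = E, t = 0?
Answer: 417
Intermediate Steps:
j = 8 (j = -3 + 11 = 8)
U = 35 (U = 0 + 5*7 = 0 + 35 = 35)
E = 35
J = -35/2 (J = -½*35 = -35/2 ≈ -17.500)
-143 + J*(-4*j) = -143 - (-70)*8 = -143 - 35/2*(-32) = -143 + 560 = 417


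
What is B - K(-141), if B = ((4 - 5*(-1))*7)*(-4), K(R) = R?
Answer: -111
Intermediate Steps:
B = -252 (B = ((4 + 5)*7)*(-4) = (9*7)*(-4) = 63*(-4) = -252)
B - K(-141) = -252 - 1*(-141) = -252 + 141 = -111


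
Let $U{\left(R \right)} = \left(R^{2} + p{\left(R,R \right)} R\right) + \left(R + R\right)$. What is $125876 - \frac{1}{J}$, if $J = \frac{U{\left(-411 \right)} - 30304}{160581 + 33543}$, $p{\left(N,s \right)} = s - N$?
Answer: $\frac{2477841328}{19685} \approx 1.2587 \cdot 10^{5}$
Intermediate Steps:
$U{\left(R \right)} = R^{2} + 2 R$ ($U{\left(R \right)} = \left(R^{2} + \left(R - R\right) R\right) + \left(R + R\right) = \left(R^{2} + 0 R\right) + 2 R = \left(R^{2} + 0\right) + 2 R = R^{2} + 2 R$)
$J = \frac{19685}{27732}$ ($J = \frac{- 411 \left(2 - 411\right) - 30304}{160581 + 33543} = \frac{\left(-411\right) \left(-409\right) + \left(-78995 + 48691\right)}{194124} = \left(168099 - 30304\right) \frac{1}{194124} = 137795 \cdot \frac{1}{194124} = \frac{19685}{27732} \approx 0.70983$)
$125876 - \frac{1}{J} = 125876 - \frac{1}{\frac{19685}{27732}} = 125876 - \frac{27732}{19685} = \frac{2477841328}{19685}$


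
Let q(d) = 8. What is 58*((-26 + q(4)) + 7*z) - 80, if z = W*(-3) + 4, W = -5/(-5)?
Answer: -718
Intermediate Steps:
W = 1 (W = -5*(-1/5) = 1)
z = 1 (z = 1*(-3) + 4 = -3 + 4 = 1)
58*((-26 + q(4)) + 7*z) - 80 = 58*((-26 + 8) + 7*1) - 80 = 58*(-18 + 7) - 80 = 58*(-11) - 80 = -638 - 80 = -718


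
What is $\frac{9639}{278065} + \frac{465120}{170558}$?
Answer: $\frac{65488800681}{23713105135} \approx 2.7617$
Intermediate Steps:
$\frac{9639}{278065} + \frac{465120}{170558} = 9639 \cdot \frac{1}{278065} + 465120 \cdot \frac{1}{170558} = \frac{9639}{278065} + \frac{232560}{85279} = \frac{65488800681}{23713105135}$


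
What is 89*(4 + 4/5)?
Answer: 2136/5 ≈ 427.20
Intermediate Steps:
89*(4 + 4/5) = 89*(4 + 4*(⅕)) = 89*(4 + ⅘) = 89*(24/5) = 2136/5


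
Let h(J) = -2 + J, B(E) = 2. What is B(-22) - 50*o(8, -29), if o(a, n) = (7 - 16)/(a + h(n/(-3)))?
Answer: 1444/47 ≈ 30.723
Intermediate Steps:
o(a, n) = -9/(-2 + a - n/3) (o(a, n) = (7 - 16)/(a + (-2 + n/(-3))) = -9/(a + (-2 + n*(-⅓))) = -9/(a + (-2 - n/3)) = -9/(-2 + a - n/3))
B(-22) - 50*o(8, -29) = 2 - 1350/(6 - 29 - 3*8) = 2 - 1350/(6 - 29 - 24) = 2 - 1350/(-47) = 2 - 1350*(-1)/47 = 2 - 50*(-27/47) = 2 + 1350/47 = 1444/47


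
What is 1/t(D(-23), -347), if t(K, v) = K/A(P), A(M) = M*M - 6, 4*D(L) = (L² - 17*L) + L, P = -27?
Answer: 964/299 ≈ 3.2241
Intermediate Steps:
D(L) = -4*L + L²/4 (D(L) = ((L² - 17*L) + L)/4 = (L² - 16*L)/4 = -4*L + L²/4)
A(M) = -6 + M² (A(M) = M² - 6 = -6 + M²)
t(K, v) = K/723 (t(K, v) = K/(-6 + (-27)²) = K/(-6 + 729) = K/723)
1/t(D(-23), -347) = 1/(((¼)*(-23)*(-16 - 23))/723) = 1/(((¼)*(-23)*(-39))/723) = 1/((1/723)*(897/4)) = 1/(299/964) = 964/299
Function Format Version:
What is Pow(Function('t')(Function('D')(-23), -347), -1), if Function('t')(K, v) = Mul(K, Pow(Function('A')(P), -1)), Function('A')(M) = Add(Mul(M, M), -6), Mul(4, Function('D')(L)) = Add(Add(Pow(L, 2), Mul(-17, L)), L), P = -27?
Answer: Rational(964, 299) ≈ 3.2241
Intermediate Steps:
Function('D')(L) = Add(Mul(-4, L), Mul(Rational(1, 4), Pow(L, 2))) (Function('D')(L) = Mul(Rational(1, 4), Add(Add(Pow(L, 2), Mul(-17, L)), L)) = Mul(Rational(1, 4), Add(Pow(L, 2), Mul(-16, L))) = Add(Mul(-4, L), Mul(Rational(1, 4), Pow(L, 2))))
Function('A')(M) = Add(-6, Pow(M, 2)) (Function('A')(M) = Add(Pow(M, 2), -6) = Add(-6, Pow(M, 2)))
Function('t')(K, v) = Mul(Rational(1, 723), K) (Function('t')(K, v) = Mul(K, Pow(Add(-6, Pow(-27, 2)), -1)) = Mul(K, Pow(Add(-6, 729), -1)) = Mul(K, Pow(723, -1)) = Mul(K, Rational(1, 723)) = Mul(Rational(1, 723), K))
Pow(Function('t')(Function('D')(-23), -347), -1) = Pow(Mul(Rational(1, 723), Mul(Rational(1, 4), -23, Add(-16, -23))), -1) = Pow(Mul(Rational(1, 723), Mul(Rational(1, 4), -23, -39)), -1) = Pow(Mul(Rational(1, 723), Rational(897, 4)), -1) = Pow(Rational(299, 964), -1) = Rational(964, 299)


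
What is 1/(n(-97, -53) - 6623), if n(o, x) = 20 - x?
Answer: -1/6550 ≈ -0.00015267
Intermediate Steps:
1/(n(-97, -53) - 6623) = 1/((20 - 1*(-53)) - 6623) = 1/((20 + 53) - 6623) = 1/(73 - 6623) = 1/(-6550) = -1/6550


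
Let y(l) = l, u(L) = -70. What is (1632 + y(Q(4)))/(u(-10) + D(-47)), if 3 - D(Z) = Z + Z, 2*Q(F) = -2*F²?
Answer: 1616/27 ≈ 59.852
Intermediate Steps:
Q(F) = -F² (Q(F) = (-2*F²)/2 = -F²)
D(Z) = 3 - 2*Z (D(Z) = 3 - (Z + Z) = 3 - 2*Z)
(1632 + y(Q(4)))/(u(-10) + D(-47)) = (1632 - 1*4²)/(-70 + (3 - 2*(-47))) = (1632 - 1*16)/(-70 + (3 + 94)) = (1632 - 16)/(-70 + 97) = 1616/27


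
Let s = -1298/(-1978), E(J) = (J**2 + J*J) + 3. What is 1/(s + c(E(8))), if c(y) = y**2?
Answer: 989/16972878 ≈ 5.8269e-5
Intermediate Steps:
E(J) = 3 + 2*J**2 (E(J) = (J**2 + J**2) + 3 = 2*J**2 + 3 = 3 + 2*J**2)
s = 649/989 (s = -1298*(-1/1978) = 649/989 ≈ 0.65622)
1/(s + c(E(8))) = 1/(649/989 + (3 + 2*8**2)**2) = 1/(649/989 + (3 + 2*64)**2) = 1/(649/989 + (3 + 128)**2) = 1/(649/989 + 131**2) = 1/(649/989 + 17161) = 1/(16972878/989) = 989/16972878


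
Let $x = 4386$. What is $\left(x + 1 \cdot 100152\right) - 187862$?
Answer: $-83324$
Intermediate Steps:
$\left(x + 1 \cdot 100152\right) - 187862 = \left(4386 + 1 \cdot 100152\right) - 187862 = \left(4386 + 100152\right) - 187862 = 104538 - 187862 = -83324$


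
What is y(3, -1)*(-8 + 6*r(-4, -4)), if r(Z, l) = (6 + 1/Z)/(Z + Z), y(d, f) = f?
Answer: 197/16 ≈ 12.313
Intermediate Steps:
r(Z, l) = (6 + 1/Z)/(2*Z) (r(Z, l) = (6 + 1/Z)/((2*Z)) = (6 + 1/Z)*(1/(2*Z)) = (6 + 1/Z)/(2*Z))
y(3, -1)*(-8 + 6*r(-4, -4)) = -(-8 + 6*((1/2)*(1 + 6*(-4))/(-4)**2)) = -(-8 + 6*((1/2)*(1/16)*(1 - 24))) = -(-8 + 6*((1/2)*(1/16)*(-23))) = -(-8 + 6*(-23/32)) = -(-8 - 69/16) = -1*(-197/16) = 197/16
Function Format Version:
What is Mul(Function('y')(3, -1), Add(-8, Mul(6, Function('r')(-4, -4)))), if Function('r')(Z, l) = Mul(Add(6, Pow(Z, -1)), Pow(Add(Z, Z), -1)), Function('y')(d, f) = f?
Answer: Rational(197, 16) ≈ 12.313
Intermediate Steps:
Function('r')(Z, l) = Mul(Rational(1, 2), Pow(Z, -1), Add(6, Pow(Z, -1))) (Function('r')(Z, l) = Mul(Add(6, Pow(Z, -1)), Pow(Mul(2, Z), -1)) = Mul(Add(6, Pow(Z, -1)), Mul(Rational(1, 2), Pow(Z, -1))) = Mul(Rational(1, 2), Pow(Z, -1), Add(6, Pow(Z, -1))))
Mul(Function('y')(3, -1), Add(-8, Mul(6, Function('r')(-4, -4)))) = Mul(-1, Add(-8, Mul(6, Mul(Rational(1, 2), Pow(-4, -2), Add(1, Mul(6, -4)))))) = Mul(-1, Add(-8, Mul(6, Mul(Rational(1, 2), Rational(1, 16), Add(1, -24))))) = Mul(-1, Add(-8, Mul(6, Mul(Rational(1, 2), Rational(1, 16), -23)))) = Mul(-1, Add(-8, Mul(6, Rational(-23, 32)))) = Mul(-1, Add(-8, Rational(-69, 16))) = Mul(-1, Rational(-197, 16)) = Rational(197, 16)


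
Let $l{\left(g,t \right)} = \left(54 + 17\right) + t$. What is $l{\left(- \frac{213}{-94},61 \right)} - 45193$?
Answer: $-45061$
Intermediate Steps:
$l{\left(g,t \right)} = 71 + t$
$l{\left(- \frac{213}{-94},61 \right)} - 45193 = \left(71 + 61\right) - 45193 = 132 - 45193 = -45061$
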